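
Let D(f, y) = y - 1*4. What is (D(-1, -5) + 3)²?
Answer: 36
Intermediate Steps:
D(f, y) = -4 + y (D(f, y) = y - 4 = -4 + y)
(D(-1, -5) + 3)² = ((-4 - 5) + 3)² = (-9 + 3)² = (-6)² = 36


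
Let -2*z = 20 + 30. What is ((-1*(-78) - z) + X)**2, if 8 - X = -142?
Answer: 64009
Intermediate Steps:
X = 150 (X = 8 - 1*(-142) = 8 + 142 = 150)
z = -25 (z = -(20 + 30)/2 = -1/2*50 = -25)
((-1*(-78) - z) + X)**2 = ((-1*(-78) - 1*(-25)) + 150)**2 = ((78 + 25) + 150)**2 = (103 + 150)**2 = 253**2 = 64009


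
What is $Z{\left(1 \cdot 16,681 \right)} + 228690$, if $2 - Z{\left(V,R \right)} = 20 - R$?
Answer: $229353$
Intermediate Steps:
$Z{\left(V,R \right)} = -18 + R$ ($Z{\left(V,R \right)} = 2 - \left(20 - R\right) = 2 + \left(-20 + R\right) = -18 + R$)
$Z{\left(1 \cdot 16,681 \right)} + 228690 = \left(-18 + 681\right) + 228690 = 663 + 228690 = 229353$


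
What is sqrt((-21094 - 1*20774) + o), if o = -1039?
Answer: I*sqrt(42907) ≈ 207.14*I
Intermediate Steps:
sqrt((-21094 - 1*20774) + o) = sqrt((-21094 - 1*20774) - 1039) = sqrt((-21094 - 20774) - 1039) = sqrt(-41868 - 1039) = sqrt(-42907) = I*sqrt(42907)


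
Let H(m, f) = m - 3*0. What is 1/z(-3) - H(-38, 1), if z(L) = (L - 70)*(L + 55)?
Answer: 144247/3796 ≈ 38.000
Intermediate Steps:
z(L) = (-70 + L)*(55 + L)
H(m, f) = m (H(m, f) = m + 0 = m)
1/z(-3) - H(-38, 1) = 1/(-3850 + (-3)**2 - 15*(-3)) - 1*(-38) = 1/(-3850 + 9 + 45) + 38 = 1/(-3796) + 38 = -1/3796 + 38 = 144247/3796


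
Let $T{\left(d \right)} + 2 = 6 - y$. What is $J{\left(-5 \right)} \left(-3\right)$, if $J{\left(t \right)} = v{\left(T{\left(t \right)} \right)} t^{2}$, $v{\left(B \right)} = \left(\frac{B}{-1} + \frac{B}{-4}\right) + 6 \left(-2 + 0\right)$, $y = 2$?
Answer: $\frac{2175}{2} \approx 1087.5$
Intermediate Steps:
$T{\left(d \right)} = 2$ ($T{\left(d \right)} = -2 + \left(6 - 2\right) = -2 + 4 = 2$)
$v{\left(B \right)} = -12 - \frac{5 B}{4}$ ($v{\left(B \right)} = \left(B \left(-1\right) + B \left(- \frac{1}{4}\right)\right) + 6 \left(-2\right) = \left(- B - \frac{B}{4}\right) - 12 = - \frac{5 B}{4} - 12 = -12 - \frac{5 B}{4}$)
$J{\left(t \right)} = - \frac{29 t^{2}}{2}$ ($J{\left(t \right)} = \left(-12 - \frac{5}{2}\right) t^{2} = - \frac{29 t^{2}}{2}$)
$J{\left(-5 \right)} \left(-3\right) = - \frac{29 \left(-5\right)^{2}}{2} \left(-3\right) = \left(- \frac{29}{2}\right) 25 \left(-3\right) = \left(- \frac{725}{2}\right) \left(-3\right) = \frac{2175}{2}$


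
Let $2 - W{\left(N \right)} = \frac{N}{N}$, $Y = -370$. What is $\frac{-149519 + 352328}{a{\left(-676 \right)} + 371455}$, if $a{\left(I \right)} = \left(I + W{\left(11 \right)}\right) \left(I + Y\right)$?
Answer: $\frac{202809}{1077505} \approx 0.18822$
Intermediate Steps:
$W{\left(N \right)} = 1$ ($W{\left(N \right)} = 2 - \frac{N}{N} = 2 - 1 = 1$)
$a{\left(I \right)} = \left(1 + I\right) \left(-370 + I\right)$ ($a{\left(I \right)} = \left(I + 1\right) \left(I - 370\right) = \left(1 + I\right) \left(-370 + I\right)$)
$\frac{-149519 + 352328}{a{\left(-676 \right)} + 371455} = \frac{-149519 + 352328}{\left(-370 + \left(-676\right)^{2} - -249444\right) + 371455} = \frac{202809}{\left(-370 + 456976 + 249444\right) + 371455} = \frac{202809}{706050 + 371455} = \frac{202809}{1077505}$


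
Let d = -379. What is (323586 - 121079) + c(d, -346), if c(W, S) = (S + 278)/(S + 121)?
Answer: 45564143/225 ≈ 2.0251e+5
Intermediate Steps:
c(W, S) = (278 + S)/(121 + S)
(323586 - 121079) + c(d, -346) = (323586 - 121079) + (278 - 346)/(121 - 346) = 202507 - 68/(-225) = 202507 - 1/225*(-68) = 202507 + 68/225 = 45564143/225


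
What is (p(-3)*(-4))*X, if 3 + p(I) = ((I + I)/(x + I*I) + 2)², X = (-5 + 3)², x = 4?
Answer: 1712/169 ≈ 10.130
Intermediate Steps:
X = 4 (X = (-2)² = 4)
p(I) = -3 + (2 + 2*I/(4 + I²))² (p(I) = -3 + ((I + I)/(4 + I*I) + 2)² = -3 + ((2*I)/(4 + I²) + 2)² = -3 + (2*I/(4 + I²) + 2)² = -3 + (2 + 2*I/(4 + I²))²)
(p(-3)*(-4))*X = ((-3 + 4*(4 - 3 + (-3)²)²/(4 + (-3)²)²)*(-4))*4 = ((-3 + 4*(4 - 3 + 9)²/(4 + 9)²)*(-4))*4 = ((-3 + 4*10²/13²)*(-4))*4 = ((-3 + 4*(1/169)*100)*(-4))*4 = ((-3 + 400/169)*(-4))*4 = -107/169*(-4)*4 = (428/169)*4 = 1712/169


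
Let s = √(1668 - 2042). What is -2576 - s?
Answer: -2576 - I*√374 ≈ -2576.0 - 19.339*I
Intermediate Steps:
s = I*√374 (s = √(-374) = I*√374 ≈ 19.339*I)
-2576 - s = -2576 - I*√374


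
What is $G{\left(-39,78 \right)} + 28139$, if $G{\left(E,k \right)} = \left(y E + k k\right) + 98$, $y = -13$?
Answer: $34828$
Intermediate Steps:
$G{\left(E,k \right)} = 98 + k^{2} - 13 E$ ($G{\left(E,k \right)} = \left(- 13 E + k k\right) + 98 = \left(- 13 E + k^{2}\right) + 98 = \left(k^{2} - 13 E\right) + 98 = 98 + k^{2} - 13 E$)
$G{\left(-39,78 \right)} + 28139 = \left(98 + 78^{2} - -507\right) + 28139 = \left(98 + 6084 + 507\right) + 28139 = 6689 + 28139 = 34828$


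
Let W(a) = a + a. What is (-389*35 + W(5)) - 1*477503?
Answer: -491108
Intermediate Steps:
W(a) = 2*a
(-389*35 + W(5)) - 1*477503 = (-389*35 + 2*5) - 1*477503 = (-13615 + 10) - 477503 = -13605 - 477503 = -491108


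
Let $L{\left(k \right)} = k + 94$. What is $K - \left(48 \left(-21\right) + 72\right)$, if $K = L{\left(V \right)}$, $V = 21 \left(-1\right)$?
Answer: $1009$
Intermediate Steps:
$V = -21$
$L{\left(k \right)} = 94 + k$
$K = 73$ ($K = 94 - 21 = 73$)
$K - \left(48 \left(-21\right) + 72\right) = 73 - \left(48 \left(-21\right) + 72\right) = 73 - \left(-1008 + 72\right) = 73 - -936 = 73 + 936 = 1009$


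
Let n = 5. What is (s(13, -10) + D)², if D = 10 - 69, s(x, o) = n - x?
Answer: 4489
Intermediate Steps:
s(x, o) = 5 - x
D = -59
(s(13, -10) + D)² = ((5 - 1*13) - 59)² = ((5 - 13) - 59)² = (-8 - 59)² = (-67)² = 4489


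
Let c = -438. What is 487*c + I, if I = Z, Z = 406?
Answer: -212900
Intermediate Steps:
I = 406
487*c + I = 487*(-438) + 406 = -213306 + 406 = -212900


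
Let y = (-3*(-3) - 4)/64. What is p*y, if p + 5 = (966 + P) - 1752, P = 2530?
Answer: 8695/64 ≈ 135.86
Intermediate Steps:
y = 5/64 (y = (9 - 4)*(1/64) = 5*(1/64) = 5/64 ≈ 0.078125)
p = 1739 (p = -5 + ((966 + 2530) - 1752) = -5 + (3496 - 1752) = -5 + 1744 = 1739)
p*y = 1739*(5/64) = 8695/64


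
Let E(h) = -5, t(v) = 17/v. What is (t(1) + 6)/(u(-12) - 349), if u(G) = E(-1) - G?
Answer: -23/342 ≈ -0.067251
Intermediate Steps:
u(G) = -5 - G
(t(1) + 6)/(u(-12) - 349) = (17/1 + 6)/((-5 - 1*(-12)) - 349) = (17*1 + 6)/((-5 + 12) - 349) = (17 + 6)/(7 - 349) = 23/(-342) = 23*(-1/342) = -23/342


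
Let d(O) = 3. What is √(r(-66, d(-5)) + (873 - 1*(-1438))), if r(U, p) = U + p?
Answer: 2*√562 ≈ 47.413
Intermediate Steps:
√(r(-66, d(-5)) + (873 - 1*(-1438))) = √((-66 + 3) + (873 - 1*(-1438))) = √(-63 + (873 + 1438)) = √(-63 + 2311) = √2248 = 2*√562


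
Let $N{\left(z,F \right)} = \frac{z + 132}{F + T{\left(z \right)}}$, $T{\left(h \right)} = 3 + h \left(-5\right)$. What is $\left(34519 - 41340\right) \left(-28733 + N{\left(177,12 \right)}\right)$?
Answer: $\frac{56837162533}{290} \approx 1.9599 \cdot 10^{8}$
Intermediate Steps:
$T{\left(h \right)} = 3 - 5 h$
$N{\left(z,F \right)} = \frac{132 + z}{3 + F - 5 z}$ ($N{\left(z,F \right)} = \frac{z + 132}{F - \left(-3 + 5 z\right)} = \frac{132 + z}{3 + F - 5 z}$)
$\left(34519 - 41340\right) \left(-28733 + N{\left(177,12 \right)}\right) = \left(34519 - 41340\right) \left(-28733 + \frac{132 + 177}{3 + 12 - 885}\right) = - 6821 \left(-28733 + \frac{1}{3 + 12 - 885} \cdot 309\right) = - 6821 \left(-28733 + \frac{1}{-870} \cdot 309\right) = - 6821 \left(-28733 - \frac{103}{290}\right) = \left(-6821\right) \left(- \frac{8332673}{290}\right) = \frac{56837162533}{290}$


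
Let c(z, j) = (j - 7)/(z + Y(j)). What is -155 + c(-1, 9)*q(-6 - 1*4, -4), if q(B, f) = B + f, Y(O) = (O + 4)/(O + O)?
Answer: -271/5 ≈ -54.200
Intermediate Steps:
Y(O) = (4 + O)/(2*O) (Y(O) = (4 + O)/((2*O)) = (4 + O)*(1/(2*O)) = (4 + O)/(2*O))
c(z, j) = (-7 + j)/(z + (4 + j)/(2*j)) (c(z, j) = (j - 7)/(z + (4 + j)/(2*j)) = (-7 + j)/(z + (4 + j)/(2*j)))
-155 + c(-1, 9)*q(-6 - 1*4, -4) = -155 + (2*9*(-7 + 9)/(4 + 9 + 2*9*(-1)))*((-6 - 1*4) - 4) = -155 + (2*9*2/(4 + 9 - 18))*((-6 - 4) - 4) = -155 + (2*9*2/(-5))*(-10 - 4) = -155 + (2*9*(-⅕)*2)*(-14) = -155 - 36/5*(-14) = -155 + 504/5 = -271/5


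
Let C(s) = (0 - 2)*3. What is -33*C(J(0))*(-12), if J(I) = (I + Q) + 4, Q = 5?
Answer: -2376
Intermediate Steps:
J(I) = 9 + I (J(I) = (I + 5) + 4 = (5 + I) + 4 = 9 + I)
C(s) = -6 (C(s) = -2*3 = -6)
-33*C(J(0))*(-12) = -33*(-6)*(-12) = 198*(-12) = -2376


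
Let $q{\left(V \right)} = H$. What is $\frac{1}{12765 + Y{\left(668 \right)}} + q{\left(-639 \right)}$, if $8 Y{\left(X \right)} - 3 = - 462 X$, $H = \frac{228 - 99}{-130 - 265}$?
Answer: $- \frac{26640757}{81564735} \approx -0.32662$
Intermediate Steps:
$H = - \frac{129}{395}$ ($H = \frac{129}{-395} = 129 \left(- \frac{1}{395}\right) = - \frac{129}{395} \approx -0.32658$)
$q{\left(V \right)} = - \frac{129}{395}$
$Y{\left(X \right)} = \frac{3}{8} - \frac{231 X}{4}$ ($Y{\left(X \right)} = \frac{3}{8} + \frac{\left(-462\right) X}{8} = \frac{3}{8} - \frac{231 X}{4}$)
$\frac{1}{12765 + Y{\left(668 \right)}} + q{\left(-639 \right)} = \frac{1}{12765 + \left(\frac{3}{8} - 38577\right)} - \frac{129}{395} = \frac{1}{12765 - \frac{308613}{8}} - \frac{129}{395} = \frac{1}{- \frac{206493}{8}} - \frac{129}{395} = - \frac{8}{206493} - \frac{129}{395} = - \frac{26640757}{81564735}$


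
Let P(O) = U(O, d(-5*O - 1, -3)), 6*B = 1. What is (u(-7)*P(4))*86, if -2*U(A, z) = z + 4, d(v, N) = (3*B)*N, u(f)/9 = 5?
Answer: -9675/2 ≈ -4837.5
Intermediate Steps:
u(f) = 45 (u(f) = 9*5 = 45)
B = 1/6 (B = (1/6)*1 = 1/6 ≈ 0.16667)
d(v, N) = N/2 (d(v, N) = (3*(1/6))*N = N/2)
U(A, z) = -2 - z/2 (U(A, z) = -(z + 4)/2 = -(4 + z)/2 = -2 - z/2)
P(O) = -5/4 (P(O) = -2 - (-3)/4 = -2 - 1/2*(-3/2) = -2 + 3/4 = -5/4)
(u(-7)*P(4))*86 = (45*(-5/4))*86 = -225/4*86 = -9675/2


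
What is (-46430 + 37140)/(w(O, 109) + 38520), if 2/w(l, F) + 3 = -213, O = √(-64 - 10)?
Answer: -1003320/4160159 ≈ -0.24117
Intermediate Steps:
O = I*√74 (O = √(-74) = I*√74 ≈ 8.6023*I)
w(l, F) = -1/108 (w(l, F) = 2/(-3 - 213) = 2/(-216) = 2*(-1/216) = -1/108)
(-46430 + 37140)/(w(O, 109) + 38520) = (-46430 + 37140)/(-1/108 + 38520) = -9290/4160159/108 = -9290*108/4160159 = -1003320/4160159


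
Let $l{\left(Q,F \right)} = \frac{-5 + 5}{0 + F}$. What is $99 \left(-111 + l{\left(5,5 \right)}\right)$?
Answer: $-10989$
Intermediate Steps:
$l{\left(Q,F \right)} = 0$ ($l{\left(Q,F \right)} = \frac{0}{F} = 0$)
$99 \left(-111 + l{\left(5,5 \right)}\right) = 99 \left(-111 + 0\right) = 99 \left(-111\right) = -10989$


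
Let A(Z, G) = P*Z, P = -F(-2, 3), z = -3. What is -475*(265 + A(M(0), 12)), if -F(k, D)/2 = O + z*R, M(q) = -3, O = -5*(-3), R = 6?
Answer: -134425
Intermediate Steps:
O = 15
F(k, D) = 6 (F(k, D) = -2*(15 - 3*6) = -2*(15 - 18) = -2*(-3) = 6)
P = -6 (P = -1*6 = -6)
A(Z, G) = -6*Z
-475*(265 + A(M(0), 12)) = -475*(265 - 6*(-3)) = -475*(265 + 18) = -475*283 = -134425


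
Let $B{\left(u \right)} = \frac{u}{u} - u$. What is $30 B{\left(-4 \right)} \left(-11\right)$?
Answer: $-1650$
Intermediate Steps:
$B{\left(u \right)} = 1 - u$
$30 B{\left(-4 \right)} \left(-11\right) = 30 \left(1 - -4\right) \left(-11\right) = 30 \left(1 + 4\right) \left(-11\right) = 30 \cdot 5 \left(-11\right) = 150 \left(-11\right) = -1650$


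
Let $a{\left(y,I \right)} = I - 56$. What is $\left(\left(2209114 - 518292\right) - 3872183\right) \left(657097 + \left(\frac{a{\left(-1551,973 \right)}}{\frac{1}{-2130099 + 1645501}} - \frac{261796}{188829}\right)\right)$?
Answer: $\frac{182769838311970171717}{188829} \approx 9.6791 \cdot 10^{14}$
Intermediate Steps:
$a{\left(y,I \right)} = -56 + I$
$\left(\left(2209114 - 518292\right) - 3872183\right) \left(657097 + \left(\frac{a{\left(-1551,973 \right)}}{\frac{1}{-2130099 + 1645501}} - \frac{261796}{188829}\right)\right) = \left(\left(2209114 - 518292\right) - 3872183\right) \left(657097 + \left(\frac{-56 + 973}{\frac{1}{-2130099 + 1645501}} - \frac{261796}{188829}\right)\right) = \left(\left(2209114 - 518292\right) - 3872183\right) \left(657097 + \left(\frac{917}{\frac{1}{-484598}} - \frac{261796}{188829}\right)\right) = \left(1690822 - 3872183\right) \left(657097 + \left(\frac{917}{- \frac{1}{484598}} - \frac{261796}{188829}\right)\right) = - 2181361 \left(657097 + \left(917 \left(-484598\right) - \frac{261796}{188829}\right)\right) = - 2181361 \left(657097 - \frac{83911145077210}{188829}\right) = \left(-2181361\right) \left(- \frac{83787066107797}{188829}\right) = \frac{182769838311970171717}{188829}$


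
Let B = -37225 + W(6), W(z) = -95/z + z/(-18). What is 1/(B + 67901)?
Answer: 6/183959 ≈ 3.2616e-5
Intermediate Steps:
W(z) = -95/z - z/18 (W(z) = -95/z + z*(-1/18) = -95/z - z/18)
B = -223447/6 (B = -37225 + (-95/6 - 1/18*6) = -37225 + (-95*1/6 - 1/3) = -37225 + (-95/6 - 1/3) = -37225 - 97/6 = -223447/6 ≈ -37241.)
1/(B + 67901) = 1/(-223447/6 + 67901) = 1/(183959/6) = 6/183959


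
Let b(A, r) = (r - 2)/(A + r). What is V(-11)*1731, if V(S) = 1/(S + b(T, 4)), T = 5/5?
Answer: -8655/53 ≈ -163.30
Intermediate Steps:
T = 1 (T = 5*(⅕) = 1)
b(A, r) = (-2 + r)/(A + r)
V(S) = 1/(⅖ + S) (V(S) = 1/(S + (-2 + 4)/(1 + 4)) = 1/(S + 2/5) = 1/(S + (⅕)*2) = 1/(S + ⅖) = 1/(⅖ + S))
V(-11)*1731 = (5/(2 + 5*(-11)))*1731 = (5/(2 - 55))*1731 = (5/(-53))*1731 = (5*(-1/53))*1731 = -5/53*1731 = -8655/53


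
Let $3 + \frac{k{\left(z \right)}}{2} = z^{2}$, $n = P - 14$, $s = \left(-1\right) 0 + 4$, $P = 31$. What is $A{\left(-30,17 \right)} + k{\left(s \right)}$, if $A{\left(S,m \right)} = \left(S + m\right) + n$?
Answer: $30$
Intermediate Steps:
$s = 4$ ($s = 0 + 4 = 4$)
$n = 17$ ($n = 31 - 14 = 17$)
$k{\left(z \right)} = -6 + 2 z^{2}$
$A{\left(S,m \right)} = 17 + S + m$ ($A{\left(S,m \right)} = \left(S + m\right) + 17 = 17 + S + m$)
$A{\left(-30,17 \right)} + k{\left(s \right)} = \left(17 - 30 + 17\right) - \left(6 - 2 \cdot 4^{2}\right) = 4 + \left(-6 + 2 \cdot 16\right) = 4 + \left(-6 + 32\right) = 4 + 26 = 30$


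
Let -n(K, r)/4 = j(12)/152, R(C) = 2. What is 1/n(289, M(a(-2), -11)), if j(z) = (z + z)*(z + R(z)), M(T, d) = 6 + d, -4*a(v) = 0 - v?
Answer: -19/168 ≈ -0.11310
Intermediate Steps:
a(v) = v/4 (a(v) = -(0 - v)/4 = -(-1)*v/4 = v/4)
j(z) = 2*z*(2 + z) (j(z) = (z + z)*(z + 2) = (2*z)*(2 + z) = 2*z*(2 + z))
n(K, r) = -168/19 (n(K, r) = -4*2*12*(2 + 12)/152 = -4*2*12*14/152 = -1344/152 = -4*42/19 = -168/19)
1/n(289, M(a(-2), -11)) = 1/(-168/19) = -19/168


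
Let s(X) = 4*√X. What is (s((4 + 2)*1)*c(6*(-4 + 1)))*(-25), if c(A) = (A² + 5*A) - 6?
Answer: -22800*√6 ≈ -55848.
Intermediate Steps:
c(A) = -6 + A² + 5*A
(s((4 + 2)*1)*c(6*(-4 + 1)))*(-25) = ((4*√((4 + 2)*1))*(-6 + (6*(-4 + 1))² + 5*(6*(-4 + 1))))*(-25) = ((4*√(6*1))*(-6 + (6*(-3))² + 5*(6*(-3))))*(-25) = ((4*√6)*(-6 + (-18)² + 5*(-18)))*(-25) = ((4*√6)*(-6 + 324 - 90))*(-25) = ((4*√6)*228)*(-25) = (912*√6)*(-25) = -22800*√6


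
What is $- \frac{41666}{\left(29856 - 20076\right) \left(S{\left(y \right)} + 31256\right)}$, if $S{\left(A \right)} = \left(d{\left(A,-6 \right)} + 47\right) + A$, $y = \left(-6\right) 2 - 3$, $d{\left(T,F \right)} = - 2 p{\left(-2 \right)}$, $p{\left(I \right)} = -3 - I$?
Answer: $- \frac{20833}{153008100} \approx -0.00013616$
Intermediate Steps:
$d{\left(T,F \right)} = 2$ ($d{\left(T,F \right)} = - 2 \left(-3 - -2\right) = - 2 \left(-3 + 2\right) = \left(-2\right) \left(-1\right) = 2$)
$y = -15$ ($y = -12 - 3 = -15$)
$S{\left(A \right)} = 49 + A$ ($S{\left(A \right)} = \left(2 + 47\right) + A = 49 + A$)
$- \frac{41666}{\left(29856 - 20076\right) \left(S{\left(y \right)} + 31256\right)} = - \frac{41666}{\left(29856 - 20076\right) \left(\left(49 - 15\right) + 31256\right)} = - \frac{41666}{9780 \left(34 + 31256\right)} = - \frac{41666}{9780 \cdot 31290} = - \frac{41666}{306016200} = \left(-41666\right) \frac{1}{306016200} = - \frac{20833}{153008100}$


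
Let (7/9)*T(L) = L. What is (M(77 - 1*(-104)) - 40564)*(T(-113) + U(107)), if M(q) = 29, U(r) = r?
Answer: 10863380/7 ≈ 1.5519e+6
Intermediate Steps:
T(L) = 9*L/7
(M(77 - 1*(-104)) - 40564)*(T(-113) + U(107)) = (29 - 40564)*((9/7)*(-113) + 107) = -40535*(-1017/7 + 107) = -40535*(-268/7) = 10863380/7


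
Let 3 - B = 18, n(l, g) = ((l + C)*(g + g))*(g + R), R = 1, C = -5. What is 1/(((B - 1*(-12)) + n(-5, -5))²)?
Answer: 1/162409 ≈ 6.1573e-6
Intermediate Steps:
n(l, g) = 2*g*(1 + g)*(-5 + l) (n(l, g) = ((l - 5)*(g + g))*(g + 1) = ((-5 + l)*(2*g))*(1 + g) = (2*g*(-5 + l))*(1 + g) = 2*g*(1 + g)*(-5 + l))
B = -15 (B = 3 - 1*18 = 3 - 18 = -15)
1/(((B - 1*(-12)) + n(-5, -5))²) = 1/(((-15 - 1*(-12)) + 2*(-5)*(-5 - 5 - 5*(-5) - 5*(-5)))²) = 1/(((-15 + 12) + 2*(-5)*(-5 - 5 + 25 + 25))²) = 1/((-3 + 2*(-5)*40)²) = 1/((-3 - 400)²) = 1/((-403)²) = 1/162409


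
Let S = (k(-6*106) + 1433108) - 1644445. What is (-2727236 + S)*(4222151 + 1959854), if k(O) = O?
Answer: -18170204734045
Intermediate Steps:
S = -211973 (S = (-6*106 + 1433108) - 1644445 = (-636 + 1433108) - 1644445 = 1432472 - 1644445 = -211973)
(-2727236 + S)*(4222151 + 1959854) = (-2727236 - 211973)*(4222151 + 1959854) = -2939209*6182005 = -18170204734045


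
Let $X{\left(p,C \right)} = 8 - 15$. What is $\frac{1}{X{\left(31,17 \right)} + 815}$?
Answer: $\frac{1}{808} \approx 0.0012376$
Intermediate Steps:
$X{\left(p,C \right)} = -7$
$\frac{1}{X{\left(31,17 \right)} + 815} = \frac{1}{-7 + 815} = \frac{1}{808}$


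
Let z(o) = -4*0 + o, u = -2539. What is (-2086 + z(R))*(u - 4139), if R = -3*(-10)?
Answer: 13729968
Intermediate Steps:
R = 30
z(o) = o (z(o) = 0 + o = o)
(-2086 + z(R))*(u - 4139) = (-2086 + 30)*(-2539 - 4139) = -2056*(-6678) = 13729968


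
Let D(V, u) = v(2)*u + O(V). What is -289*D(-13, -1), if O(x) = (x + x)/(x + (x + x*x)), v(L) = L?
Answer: 6936/11 ≈ 630.54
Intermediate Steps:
O(x) = 2*x/(x² + 2*x) (O(x) = (2*x)/(x + (x + x²)) = (2*x)/(x² + 2*x) = 2*x/(x² + 2*x))
D(V, u) = 2*u + 2/(2 + V)
-289*D(-13, -1) = -578*(1 - (2 - 13))/(2 - 13) = -578*(1 - 1*(-11))/(-11) = -578*(-1)*(1 + 11)/11 = -578*(-1)*12/11 = -289*(-24/11) = 6936/11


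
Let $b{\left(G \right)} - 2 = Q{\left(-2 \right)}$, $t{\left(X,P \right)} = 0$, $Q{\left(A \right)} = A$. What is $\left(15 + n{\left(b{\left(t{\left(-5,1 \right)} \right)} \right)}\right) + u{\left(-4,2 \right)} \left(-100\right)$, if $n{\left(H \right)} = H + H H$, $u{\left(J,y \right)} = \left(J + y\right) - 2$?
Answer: $415$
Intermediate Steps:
$u{\left(J,y \right)} = -2 + J + y$
$b{\left(G \right)} = 0$ ($b{\left(G \right)} = 2 - 2 = 0$)
$n{\left(H \right)} = H + H^{2}$
$\left(15 + n{\left(b{\left(t{\left(-5,1 \right)} \right)} \right)}\right) + u{\left(-4,2 \right)} \left(-100\right) = \left(15 + 0 \left(1 + 0\right)\right) + \left(-2 - 4 + 2\right) \left(-100\right) = \left(15 + 0 \cdot 1\right) - -400 = \left(15 + 0\right) + 400 = 15 + 400 = 415$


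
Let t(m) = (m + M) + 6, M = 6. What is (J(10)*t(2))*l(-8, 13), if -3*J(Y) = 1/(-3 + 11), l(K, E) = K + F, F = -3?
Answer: 77/12 ≈ 6.4167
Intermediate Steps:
l(K, E) = -3 + K (l(K, E) = K - 3 = -3 + K)
t(m) = 12 + m (t(m) = (m + 6) + 6 = (6 + m) + 6 = 12 + m)
J(Y) = -1/24 (J(Y) = -1/(3*(-3 + 11)) = -⅓/8 = -⅓*⅛ = -1/24)
(J(10)*t(2))*l(-8, 13) = (-(12 + 2)/24)*(-3 - 8) = -1/24*14*(-11) = -7/12*(-11) = 77/12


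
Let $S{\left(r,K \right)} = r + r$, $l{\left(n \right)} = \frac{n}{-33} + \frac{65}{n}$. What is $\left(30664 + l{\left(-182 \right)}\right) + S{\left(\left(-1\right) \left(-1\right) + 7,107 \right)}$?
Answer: $\frac{14176543}{462} \approx 30685.0$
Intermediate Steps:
$l{\left(n \right)} = \frac{65}{n} - \frac{n}{33}$ ($l{\left(n \right)} = n \left(- \frac{1}{33}\right) + \frac{65}{n} = - \frac{n}{33} + \frac{65}{n} = \frac{65}{n} - \frac{n}{33}$)
$S{\left(r,K \right)} = 2 r$
$\left(30664 + l{\left(-182 \right)}\right) + S{\left(\left(-1\right) \left(-1\right) + 7,107 \right)} = \left(30664 + \left(\frac{65}{-182} - - \frac{182}{33}\right)\right) + 2 \left(\left(-1\right) \left(-1\right) + 7\right) = \left(30664 + \left(65 \left(- \frac{1}{182}\right) + \frac{182}{33}\right)\right) + 2 \left(1 + 7\right) = \left(30664 + \left(- \frac{5}{14} + \frac{182}{33}\right)\right) + 2 \cdot 8 = \left(30664 + \frac{2383}{462}\right) + 16 = \frac{14169151}{462} + 16 = \frac{14176543}{462}$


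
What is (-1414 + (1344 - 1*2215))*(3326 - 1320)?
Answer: -4583710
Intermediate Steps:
(-1414 + (1344 - 1*2215))*(3326 - 1320) = (-1414 + (1344 - 2215))*2006 = (-1414 - 871)*2006 = -2285*2006 = -4583710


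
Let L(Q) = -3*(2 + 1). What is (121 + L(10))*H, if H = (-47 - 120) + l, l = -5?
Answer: -19264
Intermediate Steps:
L(Q) = -9 (L(Q) = -3*3 = -9)
H = -172 (H = (-47 - 120) - 5 = -167 - 5 = -172)
(121 + L(10))*H = (121 - 9)*(-172) = 112*(-172) = -19264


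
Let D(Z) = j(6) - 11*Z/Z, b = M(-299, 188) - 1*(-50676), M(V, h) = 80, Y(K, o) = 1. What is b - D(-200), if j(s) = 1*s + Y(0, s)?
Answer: 50760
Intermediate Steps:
b = 50756 (b = 80 - 1*(-50676) = 80 + 50676 = 50756)
j(s) = 1 + s (j(s) = 1*s + 1 = s + 1 = 1 + s)
D(Z) = -4 (D(Z) = (1 + 6) - 11*Z/Z = 7 - 11*1 = 7 - 11 = -4)
b - D(-200) = 50756 - 1*(-4) = 50756 + 4 = 50760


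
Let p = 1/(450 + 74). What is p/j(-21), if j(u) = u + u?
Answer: -1/22008 ≈ -4.5438e-5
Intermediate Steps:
j(u) = 2*u
p = 1/524 ≈ 0.0019084
p/j(-21) = 1/(524*((2*(-21)))) = (1/524)/(-42) = (1/524)*(-1/42) = -1/22008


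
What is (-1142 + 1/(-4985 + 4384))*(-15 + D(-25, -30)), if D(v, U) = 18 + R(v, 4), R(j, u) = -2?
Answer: -686343/601 ≈ -1142.0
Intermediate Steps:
D(v, U) = 16 (D(v, U) = 18 - 2 = 16)
(-1142 + 1/(-4985 + 4384))*(-15 + D(-25, -30)) = (-1142 + 1/(-4985 + 4384))*(-15 + 16) = (-1142 + 1/(-601))*1 = (-1142 - 1/601)*1 = -686343/601*1 = -686343/601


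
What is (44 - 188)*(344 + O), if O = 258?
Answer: -86688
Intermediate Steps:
(44 - 188)*(344 + O) = (44 - 188)*(344 + 258) = -144*602 = -86688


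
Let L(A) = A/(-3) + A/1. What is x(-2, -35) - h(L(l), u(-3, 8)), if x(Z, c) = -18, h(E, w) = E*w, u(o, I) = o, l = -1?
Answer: -20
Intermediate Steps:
L(A) = 2*A/3 (L(A) = A*(-⅓) + A*1 = -A/3 + A = 2*A/3)
x(-2, -35) - h(L(l), u(-3, 8)) = -18 - (⅔)*(-1)*(-3) = -18 - (-2)*(-3)/3 = -18 - 1*2 = -18 - 2 = -20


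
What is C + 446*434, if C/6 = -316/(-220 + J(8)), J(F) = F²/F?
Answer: 10259366/53 ≈ 1.9357e+5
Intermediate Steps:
J(F) = F
C = 474/53 (C = 6*(-316/(-220 + 8)) = 6*(-316/(-212)) = 6*(-316*(-1/212)) = 6*(79/53) = 474/53 ≈ 8.9434)
C + 446*434 = 474/53 + 446*434 = 474/53 + 193564 = 10259366/53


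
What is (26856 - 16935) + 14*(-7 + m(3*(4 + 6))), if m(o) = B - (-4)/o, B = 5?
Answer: 148423/15 ≈ 9894.9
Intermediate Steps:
m(o) = 5 + 4/o (m(o) = 5 - (-4)/o = 5 + 4/o)
(26856 - 16935) + 14*(-7 + m(3*(4 + 6))) = (26856 - 16935) + 14*(-7 + (5 + 4/((3*(4 + 6))))) = 9921 + 14*(-7 + (5 + 4/((3*10)))) = 9921 + 14*(-7 + (5 + 4/30)) = 9921 + 14*(-7 + (5 + 4*(1/30))) = 9921 + 14*(-7 + (5 + 2/15)) = 9921 + 14*(-7 + 77/15) = 9921 + 14*(-28/15) = 9921 - 392/15 = 148423/15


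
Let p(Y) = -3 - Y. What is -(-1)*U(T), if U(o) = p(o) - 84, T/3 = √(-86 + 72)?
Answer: -87 - 3*I*√14 ≈ -87.0 - 11.225*I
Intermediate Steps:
T = 3*I*√14 (T = 3*√(-86 + 72) = 3*√(-14) = 3*(I*√14) = 3*I*√14 ≈ 11.225*I)
U(o) = -87 - o (U(o) = (-3 - o) - 84 = -87 - o)
-(-1)*U(T) = -(-1)*(-87 - 3*I*√14) = -(87 + 3*I*√14) = -87 - 3*I*√14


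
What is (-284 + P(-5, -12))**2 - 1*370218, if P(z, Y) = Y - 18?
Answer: -271622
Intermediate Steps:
P(z, Y) = -18 + Y
(-284 + P(-5, -12))**2 - 1*370218 = (-284 + (-18 - 12))**2 - 1*370218 = (-284 - 30)**2 - 370218 = (-314)**2 - 370218 = 98596 - 370218 = -271622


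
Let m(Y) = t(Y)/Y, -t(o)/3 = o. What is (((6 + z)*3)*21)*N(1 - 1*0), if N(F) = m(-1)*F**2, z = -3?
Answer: -567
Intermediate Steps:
t(o) = -3*o
m(Y) = -3 (m(Y) = (-3*Y)/Y = -3)
N(F) = -3*F**2
(((6 + z)*3)*21)*N(1 - 1*0) = (((6 - 3)*3)*21)*(-3*(1 - 1*0)**2) = ((3*3)*21)*(-3*(1 + 0)**2) = (9*21)*(-3*1**2) = 189*(-3*1) = 189*(-3) = -567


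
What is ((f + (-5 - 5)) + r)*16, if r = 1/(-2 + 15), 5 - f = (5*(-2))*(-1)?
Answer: -3104/13 ≈ -238.77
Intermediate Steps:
f = -5 (f = 5 - 5*(-2)*(-1) = 5 - (-10)*(-1) = 5 - 1*10 = 5 - 10 = -5)
r = 1/13 ≈ 0.076923
((f + (-5 - 5)) + r)*16 = ((-5 + (-5 - 5)) + 1/13)*16 = ((-5 - 10) + 1/13)*16 = (-15 + 1/13)*16 = -194/13*16 = -3104/13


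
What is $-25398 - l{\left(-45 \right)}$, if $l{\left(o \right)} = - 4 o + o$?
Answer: $-25533$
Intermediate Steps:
$l{\left(o \right)} = - 3 o$
$-25398 - l{\left(-45 \right)} = -25398 - \left(-3\right) \left(-45\right) = -25398 - 135 = -25533$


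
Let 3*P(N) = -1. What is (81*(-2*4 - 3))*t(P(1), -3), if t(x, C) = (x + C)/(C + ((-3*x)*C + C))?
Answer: -330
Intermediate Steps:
P(N) = -⅓ (P(N) = (⅓)*(-1) = -⅓)
t(x, C) = (C + x)/(2*C - 3*C*x) (t(x, C) = (C + x)/(C + (-3*C*x + C)) = (C + x)/(C + (C - 3*C*x)) = (C + x)/(2*C - 3*C*x))
(81*(-2*4 - 3))*t(P(1), -3) = (81*(-2*4 - 3))*((-1*(-3) - 1*(-⅓))/((-3)*(-2 + 3*(-⅓)))) = (81*(-8 - 3))*(-(3 + ⅓)/(3*(-2 - 1))) = (81*(-11))*(-⅓*10/3/(-3)) = -(-297)*(-1)*10/(3*3) = -891*10/27 = -330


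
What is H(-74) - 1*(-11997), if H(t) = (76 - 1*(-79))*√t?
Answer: 11997 + 155*I*√74 ≈ 11997.0 + 1333.4*I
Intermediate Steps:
H(t) = 155*√t (H(t) = (76 + 79)*√t = 155*√t)
H(-74) - 1*(-11997) = 155*√(-74) - 1*(-11997) = 155*(I*√74) + 11997 = 155*I*√74 + 11997 = 11997 + 155*I*√74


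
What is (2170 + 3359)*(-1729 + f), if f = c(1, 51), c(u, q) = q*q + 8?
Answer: 4865520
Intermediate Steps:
c(u, q) = 8 + q**2 (c(u, q) = q**2 + 8 = 8 + q**2)
f = 2609 (f = 8 + 51**2 = 8 + 2601 = 2609)
(2170 + 3359)*(-1729 + f) = (2170 + 3359)*(-1729 + 2609) = 5529*880 = 4865520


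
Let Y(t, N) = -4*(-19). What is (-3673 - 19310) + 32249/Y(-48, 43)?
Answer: -1714459/76 ≈ -22559.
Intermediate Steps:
Y(t, N) = 76
(-3673 - 19310) + 32249/Y(-48, 43) = (-3673 - 19310) + 32249/76 = -22983 + 32249*(1/76) = -22983 + 32249/76 = -1714459/76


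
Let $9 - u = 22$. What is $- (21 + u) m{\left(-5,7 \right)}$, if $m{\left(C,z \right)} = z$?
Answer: $-56$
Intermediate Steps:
$u = -13$ ($u = 9 - 22 = -13$)
$- (21 + u) m{\left(-5,7 \right)} = - (21 - 13) 7 = \left(-1\right) 8 \cdot 7 = \left(-8\right) 7 = -56$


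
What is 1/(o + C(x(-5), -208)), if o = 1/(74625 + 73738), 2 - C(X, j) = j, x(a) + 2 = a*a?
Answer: 148363/31156231 ≈ 0.0047619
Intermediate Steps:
x(a) = -2 + a² (x(a) = -2 + a*a = -2 + a²)
C(X, j) = 2 - j
o = 1/148363 ≈ 6.7402e-6
1/(o + C(x(-5), -208)) = 1/(1/148363 + (2 - 1*(-208))) = 1/(1/148363 + (2 + 208)) = 1/(1/148363 + 210) = 1/(31156231/148363) = 148363/31156231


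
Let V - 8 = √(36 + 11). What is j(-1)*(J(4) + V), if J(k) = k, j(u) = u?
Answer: -12 - √47 ≈ -18.856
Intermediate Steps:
V = 8 + √47 (V = 8 + √(36 + 11) = 8 + √47 ≈ 14.856)
j(-1)*(J(4) + V) = -(4 + (8 + √47)) = -(12 + √47) = -12 - √47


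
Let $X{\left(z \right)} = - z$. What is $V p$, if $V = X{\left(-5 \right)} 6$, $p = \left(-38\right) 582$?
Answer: $-663480$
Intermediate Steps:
$p = -22116$
$V = 30$ ($V = \left(-1\right) \left(-5\right) 6 = 5 \cdot 6 = 30$)
$V p = 30 \left(-22116\right) = -663480$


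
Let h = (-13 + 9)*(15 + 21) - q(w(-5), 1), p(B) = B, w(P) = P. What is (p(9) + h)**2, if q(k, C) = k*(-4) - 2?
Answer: 23409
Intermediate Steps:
q(k, C) = -2 - 4*k (q(k, C) = -4*k - 2 = -2 - 4*k)
h = -162 (h = (-13 + 9)*(15 + 21) - (-2 - 4*(-5)) = -4*36 - (-2 + 20) = -144 - 1*18 = -144 - 18 = -162)
(p(9) + h)**2 = (9 - 162)**2 = (-153)**2 = 23409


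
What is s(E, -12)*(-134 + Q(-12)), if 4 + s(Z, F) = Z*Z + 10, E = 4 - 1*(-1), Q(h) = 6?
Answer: -3968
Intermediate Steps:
E = 5 (E = 4 + 1 = 5)
s(Z, F) = 6 + Z² (s(Z, F) = -4 + (Z*Z + 10) = -4 + (Z² + 10) = -4 + (10 + Z²) = 6 + Z²)
s(E, -12)*(-134 + Q(-12)) = (6 + 5²)*(-134 + 6) = (6 + 25)*(-128) = 31*(-128) = -3968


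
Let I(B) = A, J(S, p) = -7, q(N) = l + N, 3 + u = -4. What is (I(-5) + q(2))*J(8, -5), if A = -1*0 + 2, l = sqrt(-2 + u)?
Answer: -28 - 21*I ≈ -28.0 - 21.0*I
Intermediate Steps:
u = -7 (u = -3 - 4 = -7)
l = 3*I (l = sqrt(-2 - 7) = sqrt(-9) = 3*I ≈ 3.0*I)
q(N) = N + 3*I (q(N) = 3*I + N = N + 3*I)
A = 2 (A = 0 + 2 = 2)
I(B) = 2
(I(-5) + q(2))*J(8, -5) = (2 + (2 + 3*I))*(-7) = (4 + 3*I)*(-7) = -28 - 21*I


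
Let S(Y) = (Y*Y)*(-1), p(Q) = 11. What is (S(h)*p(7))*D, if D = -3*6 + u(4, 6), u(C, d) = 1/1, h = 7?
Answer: 9163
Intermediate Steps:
u(C, d) = 1
S(Y) = -Y² (S(Y) = Y²*(-1) = -Y²)
D = -17 (D = -3*6 + 1 = -18 + 1 = -17)
(S(h)*p(7))*D = (-1*7²*11)*(-17) = (-1*49*11)*(-17) = -49*11*(-17) = -539*(-17) = 9163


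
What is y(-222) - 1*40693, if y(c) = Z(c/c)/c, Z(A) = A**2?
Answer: -9033847/222 ≈ -40693.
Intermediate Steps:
y(c) = 1/c (y(c) = (c/c)**2/c = 1**2/c = 1/c)
y(-222) - 1*40693 = 1/(-222) - 1*40693 = -1/222 - 40693 = -9033847/222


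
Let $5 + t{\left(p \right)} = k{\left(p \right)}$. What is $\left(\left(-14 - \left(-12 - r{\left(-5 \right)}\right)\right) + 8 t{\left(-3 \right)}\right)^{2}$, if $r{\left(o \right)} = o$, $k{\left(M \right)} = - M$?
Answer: $529$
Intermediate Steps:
$t{\left(p \right)} = -5 - p$
$\left(\left(-14 - \left(-12 - r{\left(-5 \right)}\right)\right) + 8 t{\left(-3 \right)}\right)^{2} = \left(\left(-14 + \left(\left(-5 + 27\right) - 15\right)\right) + 8 \left(-5 - -3\right)\right)^{2} = \left(\left(-14 + \left(22 - 15\right)\right) + 8 \left(-5 + 3\right)\right)^{2} = \left(\left(-14 + 7\right) + 8 \left(-2\right)\right)^{2} = \left(-7 - 16\right)^{2} = \left(-23\right)^{2} = 529$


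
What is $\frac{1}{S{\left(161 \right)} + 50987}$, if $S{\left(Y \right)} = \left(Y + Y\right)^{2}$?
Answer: $\frac{1}{154671} \approx 6.4653 \cdot 10^{-6}$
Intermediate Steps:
$S{\left(Y \right)} = 4 Y^{2}$ ($S{\left(Y \right)} = \left(2 Y\right)^{2} = 4 Y^{2}$)
$\frac{1}{S{\left(161 \right)} + 50987} = \frac{1}{4 \cdot 161^{2} + 50987} = \frac{1}{4 \cdot 25921 + 50987} = \frac{1}{103684 + 50987} = \frac{1}{154671}$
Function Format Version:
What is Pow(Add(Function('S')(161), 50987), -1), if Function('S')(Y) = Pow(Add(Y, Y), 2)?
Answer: Rational(1, 154671) ≈ 6.4653e-6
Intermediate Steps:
Function('S')(Y) = Mul(4, Pow(Y, 2)) (Function('S')(Y) = Pow(Mul(2, Y), 2) = Mul(4, Pow(Y, 2)))
Pow(Add(Function('S')(161), 50987), -1) = Pow(Add(Mul(4, Pow(161, 2)), 50987), -1) = Pow(Add(Mul(4, 25921), 50987), -1) = Pow(Add(103684, 50987), -1) = Pow(154671, -1) = Rational(1, 154671)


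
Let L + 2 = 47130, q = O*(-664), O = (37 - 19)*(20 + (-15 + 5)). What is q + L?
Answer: -72392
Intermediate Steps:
O = 180 (O = 18*(20 - 10) = 18*10 = 180)
q = -119520 (q = 180*(-664) = -119520)
L = 47128 (L = -2 + 47130 = 47128)
q + L = -119520 + 47128 = -72392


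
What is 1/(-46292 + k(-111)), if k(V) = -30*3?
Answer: -1/46382 ≈ -2.1560e-5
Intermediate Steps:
k(V) = -90
1/(-46292 + k(-111)) = 1/(-46292 - 90) = 1/(-46382) = -1/46382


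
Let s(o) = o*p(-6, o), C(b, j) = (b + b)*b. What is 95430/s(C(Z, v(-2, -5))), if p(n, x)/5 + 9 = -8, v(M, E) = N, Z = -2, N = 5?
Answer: -9543/68 ≈ -140.34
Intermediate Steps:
v(M, E) = 5
p(n, x) = -85 (p(n, x) = -45 + 5*(-8) = -45 - 40 = -85)
C(b, j) = 2*b² (C(b, j) = (2*b)*b = 2*b²)
s(o) = -85*o (s(o) = o*(-85) = -85*o)
95430/s(C(Z, v(-2, -5))) = 95430/((-170*(-2)²)) = 95430/((-170*4)) = 95430/((-85*8)) = 95430/(-680) = 95430*(-1/680) = -9543/68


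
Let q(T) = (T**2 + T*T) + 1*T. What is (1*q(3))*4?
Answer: 84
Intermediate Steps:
q(T) = T + 2*T**2 (q(T) = (T**2 + T**2) + T = 2*T**2 + T = T + 2*T**2)
(1*q(3))*4 = (1*(3*(1 + 2*3)))*4 = (1*(3*(1 + 6)))*4 = (1*(3*7))*4 = (1*21)*4 = 21*4 = 84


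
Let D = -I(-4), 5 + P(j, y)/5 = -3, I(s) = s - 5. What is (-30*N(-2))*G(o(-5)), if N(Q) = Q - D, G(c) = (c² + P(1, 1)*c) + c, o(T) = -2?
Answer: 27060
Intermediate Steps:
I(s) = -5 + s
P(j, y) = -40 (P(j, y) = -25 + 5*(-3) = -25 - 15 = -40)
G(c) = c² - 39*c (G(c) = (c² - 40*c) + c = c² - 39*c)
D = 9 (D = -(-5 - 4) = -1*(-9) = 9)
N(Q) = -9 + Q (N(Q) = Q - 1*9 = Q - 9 = -9 + Q)
(-30*N(-2))*G(o(-5)) = (-30*(-9 - 2))*(-2*(-39 - 2)) = (-30*(-11))*(-2*(-41)) = 330*82 = 27060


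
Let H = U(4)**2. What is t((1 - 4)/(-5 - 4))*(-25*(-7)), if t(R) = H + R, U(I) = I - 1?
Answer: 4900/3 ≈ 1633.3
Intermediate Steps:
U(I) = -1 + I
H = 9 (H = (-1 + 4)**2 = 3**2 = 9)
t(R) = 9 + R
t((1 - 4)/(-5 - 4))*(-25*(-7)) = (9 + (1 - 4)/(-5 - 4))*(-25*(-7)) = (9 - 3/(-9))*175 = (9 - 3*(-1/9))*175 = (9 + 1/3)*175 = (28/3)*175 = 4900/3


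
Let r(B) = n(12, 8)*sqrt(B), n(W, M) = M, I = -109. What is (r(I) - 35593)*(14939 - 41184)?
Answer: 934138285 - 209960*I*sqrt(109) ≈ 9.3414e+8 - 2.192e+6*I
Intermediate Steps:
r(B) = 8*sqrt(B)
(r(I) - 35593)*(14939 - 41184) = (8*sqrt(-109) - 35593)*(14939 - 41184) = (8*(I*sqrt(109)) - 35593)*(-26245) = (8*I*sqrt(109) - 35593)*(-26245) = (-35593 + 8*I*sqrt(109))*(-26245) = 934138285 - 209960*I*sqrt(109)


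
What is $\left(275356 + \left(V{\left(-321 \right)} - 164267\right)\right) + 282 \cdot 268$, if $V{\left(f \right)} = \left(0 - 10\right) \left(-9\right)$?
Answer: $186755$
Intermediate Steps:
$V{\left(f \right)} = 90$ ($V{\left(f \right)} = \left(-10\right) \left(-9\right) = 90$)
$\left(275356 + \left(V{\left(-321 \right)} - 164267\right)\right) + 282 \cdot 268 = \left(275356 + \left(90 - 164267\right)\right) + 282 \cdot 268 = \left(275356 - 164177\right) + 75576 = 111179 + 75576 = 186755$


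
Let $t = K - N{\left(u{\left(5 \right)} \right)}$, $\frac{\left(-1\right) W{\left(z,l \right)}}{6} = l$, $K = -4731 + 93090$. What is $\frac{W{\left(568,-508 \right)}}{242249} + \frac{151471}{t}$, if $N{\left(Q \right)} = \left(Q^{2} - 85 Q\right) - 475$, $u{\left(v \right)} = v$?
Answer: $\frac{36965683511}{21616847266} \approx 1.71$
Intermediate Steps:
$K = 88359$
$W{\left(z,l \right)} = - 6 l$
$N{\left(Q \right)} = -475 + Q^{2} - 85 Q$
$t = 89234$ ($t = 88359 - \left(-475 + 5^{2} - 425\right) = 88359 - \left(-475 + 25 - 425\right) = 88359 - -875 = 88359 + 875 = 89234$)
$\frac{W{\left(568,-508 \right)}}{242249} + \frac{151471}{t} = \frac{\left(-6\right) \left(-508\right)}{242249} + \frac{151471}{89234} = 3048 \cdot \frac{1}{242249} + 151471 \cdot \frac{1}{89234} = \frac{3048}{242249} + \frac{151471}{89234} = \frac{36965683511}{21616847266}$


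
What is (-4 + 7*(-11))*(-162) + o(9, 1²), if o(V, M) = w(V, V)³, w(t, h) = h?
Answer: 13851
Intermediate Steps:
o(V, M) = V³
(-4 + 7*(-11))*(-162) + o(9, 1²) = (-4 + 7*(-11))*(-162) + 9³ = (-4 - 77)*(-162) + 729 = -81*(-162) + 729 = 13122 + 729 = 13851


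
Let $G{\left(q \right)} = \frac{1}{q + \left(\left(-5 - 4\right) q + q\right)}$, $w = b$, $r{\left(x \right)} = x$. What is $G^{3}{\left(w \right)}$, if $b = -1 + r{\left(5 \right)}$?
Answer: $- \frac{1}{21952} \approx -4.5554 \cdot 10^{-5}$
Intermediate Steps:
$b = 4$ ($b = -1 + 5 = 4$)
$w = 4$
$G{\left(q \right)} = - \frac{1}{7 q}$ ($G{\left(q \right)} = \frac{1}{q + \left(- 9 q + q\right)} = \frac{1}{q - 8 q} = \frac{1}{\left(-7\right) q} = - \frac{1}{7 q}$)
$G^{3}{\left(w \right)} = \left(- \frac{1}{7 \cdot 4}\right)^{3} = \left(\left(- \frac{1}{7}\right) \frac{1}{4}\right)^{3} = \left(- \frac{1}{28}\right)^{3} = - \frac{1}{21952}$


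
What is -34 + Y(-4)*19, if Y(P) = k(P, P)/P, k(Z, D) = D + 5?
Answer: -155/4 ≈ -38.750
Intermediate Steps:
k(Z, D) = 5 + D
Y(P) = (5 + P)/P
-34 + Y(-4)*19 = -34 + ((5 - 4)/(-4))*19 = -34 - 1/4*1*19 = -34 - 1/4*19 = -34 - 19/4 = -155/4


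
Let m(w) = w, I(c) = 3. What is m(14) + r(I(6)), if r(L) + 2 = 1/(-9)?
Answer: 107/9 ≈ 11.889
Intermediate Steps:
r(L) = -19/9 (r(L) = -2 + 1/(-9) = -2 - ⅑ = -19/9)
m(14) + r(I(6)) = 14 - 19/9 = 107/9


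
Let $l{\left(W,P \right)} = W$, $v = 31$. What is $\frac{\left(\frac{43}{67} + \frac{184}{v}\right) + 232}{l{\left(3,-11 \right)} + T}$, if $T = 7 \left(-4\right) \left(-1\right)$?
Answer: $\frac{495525}{64387} \approx 7.696$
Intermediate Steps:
$T = 28$ ($T = \left(-28\right) \left(-1\right) = 28$)
$\frac{\left(\frac{43}{67} + \frac{184}{v}\right) + 232}{l{\left(3,-11 \right)} + T} = \frac{\left(\frac{43}{67} + \frac{184}{31}\right) + 232}{3 + 28} = \frac{\left(43 \cdot \frac{1}{67} + 184 \cdot \frac{1}{31}\right) + 232}{31} = \left(\left(\frac{43}{67} + \frac{184}{31}\right) + 232\right) \frac{1}{31} = \left(\frac{13661}{2077} + 232\right) \frac{1}{31} = \frac{495525}{2077} \cdot \frac{1}{31} = \frac{495525}{64387}$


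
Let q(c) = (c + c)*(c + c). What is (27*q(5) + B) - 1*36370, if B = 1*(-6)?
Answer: -33676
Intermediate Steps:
B = -6
q(c) = 4*c² (q(c) = (2*c)*(2*c) = 4*c²)
(27*q(5) + B) - 1*36370 = (27*(4*5²) - 6) - 1*36370 = (27*(4*25) - 6) - 36370 = (27*100 - 6) - 36370 = (2700 - 6) - 36370 = 2694 - 36370 = -33676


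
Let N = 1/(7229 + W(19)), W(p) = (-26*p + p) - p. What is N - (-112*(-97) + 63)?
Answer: -73593344/6735 ≈ -10927.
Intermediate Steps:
W(p) = -26*p (W(p) = -25*p - p = -26*p)
N = 1/6735 (N = 1/(7229 - 26*19) = 1/(7229 - 494) = 1/6735 ≈ 0.00014848)
N - (-112*(-97) + 63) = 1/6735 - (-112*(-97) + 63) = 1/6735 - (10864 + 63) = 1/6735 - 1*10927 = 1/6735 - 10927 = -73593344/6735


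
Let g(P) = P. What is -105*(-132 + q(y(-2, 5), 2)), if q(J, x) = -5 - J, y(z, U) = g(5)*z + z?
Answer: 13125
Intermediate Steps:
y(z, U) = 6*z (y(z, U) = 5*z + z = 6*z)
-105*(-132 + q(y(-2, 5), 2)) = -105*(-132 + (-5 - 6*(-2))) = -105*(-132 + (-5 - 1*(-12))) = -105*(-132 + (-5 + 12)) = -105*(-132 + 7) = -105*(-125) = 13125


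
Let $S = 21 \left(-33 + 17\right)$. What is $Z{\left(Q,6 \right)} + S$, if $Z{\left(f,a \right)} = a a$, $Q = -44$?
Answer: $-300$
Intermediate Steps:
$S = -336$ ($S = 21 \left(-16\right) = -336$)
$Z{\left(f,a \right)} = a^{2}$
$Z{\left(Q,6 \right)} + S = 6^{2} - 336 = 36 - 336 = -300$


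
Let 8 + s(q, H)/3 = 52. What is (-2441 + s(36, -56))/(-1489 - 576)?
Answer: 2309/2065 ≈ 1.1182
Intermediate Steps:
s(q, H) = 132 (s(q, H) = -24 + 3*52 = -24 + 156 = 132)
(-2441 + s(36, -56))/(-1489 - 576) = (-2441 + 132)/(-1489 - 576) = -2309/(-2065) = -2309*(-1/2065) = 2309/2065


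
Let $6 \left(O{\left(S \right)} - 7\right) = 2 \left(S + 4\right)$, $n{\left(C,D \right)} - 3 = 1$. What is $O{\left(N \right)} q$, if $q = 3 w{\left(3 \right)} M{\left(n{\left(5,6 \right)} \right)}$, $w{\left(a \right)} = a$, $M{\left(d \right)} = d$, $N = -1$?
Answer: $288$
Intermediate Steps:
$n{\left(C,D \right)} = 4$ ($n{\left(C,D \right)} = 3 + 1 = 4$)
$O{\left(S \right)} = \frac{25}{3} + \frac{S}{3}$ ($O{\left(S \right)} = 7 + \frac{2 \left(S + 4\right)}{6} = 7 + \frac{2 \left(4 + S\right)}{6} = 7 + \frac{8 + 2 S}{6} = 7 + \left(\frac{4}{3} + \frac{S}{3}\right) = \frac{25}{3} + \frac{S}{3}$)
$q = 36$ ($q = 3 \cdot 3 \cdot 4 = 9 \cdot 4 = 36$)
$O{\left(N \right)} q = \left(\frac{25}{3} + \frac{1}{3} \left(-1\right)\right) 36 = \left(\frac{25}{3} - \frac{1}{3}\right) 36 = 8 \cdot 36 = 288$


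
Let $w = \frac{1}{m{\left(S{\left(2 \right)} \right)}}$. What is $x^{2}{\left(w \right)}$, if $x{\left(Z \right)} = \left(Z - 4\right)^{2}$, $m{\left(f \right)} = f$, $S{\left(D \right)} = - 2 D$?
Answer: $\frac{83521}{256} \approx 326.25$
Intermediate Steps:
$w = - \frac{1}{4}$ ($w = \frac{1}{\left(-2\right) 2} = \frac{1}{-4} = - \frac{1}{4} \approx -0.25$)
$x{\left(Z \right)} = \left(-4 + Z\right)^{2}$ ($x{\left(Z \right)} = \left(Z - 4\right)^{2} = \left(-4 + Z\right)^{2}$)
$x^{2}{\left(w \right)} = \left(\left(-4 - \frac{1}{4}\right)^{2}\right)^{2} = \left(\left(- \frac{17}{4}\right)^{2}\right)^{2} = \left(\frac{289}{16}\right)^{2} = \frac{83521}{256}$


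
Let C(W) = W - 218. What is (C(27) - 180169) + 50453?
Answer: -129907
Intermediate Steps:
C(W) = -218 + W
(C(27) - 180169) + 50453 = ((-218 + 27) - 180169) + 50453 = (-191 - 180169) + 50453 = -180360 + 50453 = -129907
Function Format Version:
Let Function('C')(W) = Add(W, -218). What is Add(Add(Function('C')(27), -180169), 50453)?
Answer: -129907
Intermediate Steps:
Function('C')(W) = Add(-218, W)
Add(Add(Function('C')(27), -180169), 50453) = Add(Add(Add(-218, 27), -180169), 50453) = Add(Add(-191, -180169), 50453) = Add(-180360, 50453) = -129907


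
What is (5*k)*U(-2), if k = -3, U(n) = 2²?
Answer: -60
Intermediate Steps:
U(n) = 4
(5*k)*U(-2) = (5*(-3))*4 = -15*4 = -60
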